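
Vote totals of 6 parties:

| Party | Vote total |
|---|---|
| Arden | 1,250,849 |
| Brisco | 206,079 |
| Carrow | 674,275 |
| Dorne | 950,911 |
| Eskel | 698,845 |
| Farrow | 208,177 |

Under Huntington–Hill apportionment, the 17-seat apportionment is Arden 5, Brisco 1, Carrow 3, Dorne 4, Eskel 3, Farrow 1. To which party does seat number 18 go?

Arden

Priority for the next seat is population ÷ (√(s·(s+1))).
Priorities: Arden 228372.738, Brisco 145719.858, Carrow 194646.426, Dorne 212630.164, Eskel 201739.174, Farrow 147203.368.
Highest priority: Arden.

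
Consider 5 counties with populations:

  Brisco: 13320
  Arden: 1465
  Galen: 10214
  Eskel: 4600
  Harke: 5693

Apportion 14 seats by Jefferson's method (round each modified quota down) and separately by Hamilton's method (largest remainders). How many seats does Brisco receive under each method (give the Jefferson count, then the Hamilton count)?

6 and 5

Jefferson: Brisco 6, Arden 0, Galen 4, Eskel 2, Harke 2.
Hamilton: Brisco 5, Arden 1, Galen 4, Eskel 2, Harke 2.
Brisco gets 6 under Jefferson and 5 under Hamilton.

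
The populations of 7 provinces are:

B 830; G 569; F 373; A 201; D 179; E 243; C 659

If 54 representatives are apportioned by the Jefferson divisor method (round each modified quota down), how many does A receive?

3

Standard divisor 3054/54 ≈ 56.556; standard quotas: B 14.676, G 10.061, F 6.595, A 3.554, D 3.165, E 4.297, C 11.652.
Rounding down gives 14, 10, 6, 3, 3, 4, 11 = 51 seats, so the divisor must be adjusted.
With modified divisor 53: modified quotas B 15.660, G 10.736, F 7.038, A 3.792, D 3.377, E 4.585, C 12.434.
Rounding down: B 15, G 10, F 7, A 3, D 3, E 4, C 12 (total 54).
A receives 3.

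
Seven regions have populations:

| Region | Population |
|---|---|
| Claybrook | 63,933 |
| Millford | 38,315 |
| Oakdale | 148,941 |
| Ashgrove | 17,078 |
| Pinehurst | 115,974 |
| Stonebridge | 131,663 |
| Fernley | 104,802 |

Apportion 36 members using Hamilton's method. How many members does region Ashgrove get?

1

Total 620706; standard divisor 620706/36 ≈ 17241.833.
Standard quotas: Claybrook 3.7080, Millford 2.2222, Oakdale 8.6384, Ashgrove 0.9905, Pinehurst 6.7263, Stonebridge 7.6363, Fernley 6.0784.
Lower quotas: Claybrook 3, Millford 2, Oakdale 8, Ashgrove 0, Pinehurst 6, Stonebridge 7, Fernley 6 (sum 32, leaving 4 seats).
Remainders in descending order: Ashgrove 0.9905, Pinehurst 0.7263, Claybrook 0.7080, Oakdale 0.6384, Stonebridge 0.6363, Millford 0.2222, Fernley 0.0784.
Largest remainders: Ashgrove, Pinehurst, Claybrook, Oakdale receive the extra seats.
Ashgrove receives 1.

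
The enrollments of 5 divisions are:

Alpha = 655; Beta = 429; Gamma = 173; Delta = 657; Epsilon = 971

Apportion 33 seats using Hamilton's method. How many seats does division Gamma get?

The standard divisor is 2885/33 ≈ 87.424.
Standard quotas: Alpha 7.492, Beta 4.907, Gamma 1.979, Delta 7.515, Epsilon 11.107.
Lower quotas: Alpha 7, Beta 4, Gamma 1, Delta 7, Epsilon 11 (sum 30, leaving 3 seats).
Remainders in descending order: Gamma 0.979, Beta 0.907, Delta 0.515, Alpha 0.492, Epsilon 0.107.
Largest remainders: Gamma, Beta, Delta receive the extra seats.
Gamma receives 2.

2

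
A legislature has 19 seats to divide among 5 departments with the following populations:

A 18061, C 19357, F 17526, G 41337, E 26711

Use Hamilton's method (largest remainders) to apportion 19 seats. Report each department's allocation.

Total 122992; standard divisor 122992/19 ≈ 6473.263.
Standard quotas: A 2.7901, C 2.9903, F 2.7074, G 6.3858, E 4.1264.
Lower quotas: A 2, C 2, F 2, G 6, E 4 (sum 16, leaving 3 seats).
Remainders in descending order: C 0.9903, A 0.7901, F 0.7074, G 0.3858, E 0.1264.
Largest remainders: C, A, F receive the extra seats.

A=3, C=3, F=3, G=6, E=4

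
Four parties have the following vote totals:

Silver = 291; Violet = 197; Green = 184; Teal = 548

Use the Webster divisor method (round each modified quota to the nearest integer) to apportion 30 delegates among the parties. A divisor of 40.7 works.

With modified divisor 40.7: modified quotas Silver 7.150, Violet 4.840, Green 4.521, Teal 13.464.
Rounding to the nearest integer: Silver 7, Violet 5, Green 5, Teal 13 (total 30).

Silver: 7, Violet: 5, Green: 5, Teal: 13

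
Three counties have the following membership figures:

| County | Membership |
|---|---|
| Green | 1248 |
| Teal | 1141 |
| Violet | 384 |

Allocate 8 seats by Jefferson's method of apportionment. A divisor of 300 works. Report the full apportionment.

Green 4; Teal 3; Violet 1

With modified divisor 300: modified quotas Green 4.160, Teal 3.803, Violet 1.280.
Rounding down: Green 4, Teal 3, Violet 1 (total 8).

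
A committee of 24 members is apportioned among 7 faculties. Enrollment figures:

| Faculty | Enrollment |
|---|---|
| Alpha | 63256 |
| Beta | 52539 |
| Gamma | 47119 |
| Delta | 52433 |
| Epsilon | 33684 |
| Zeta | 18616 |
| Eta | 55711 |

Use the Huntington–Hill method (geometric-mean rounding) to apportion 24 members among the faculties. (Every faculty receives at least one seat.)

With divisor 13677: modified quotas Alpha 4.625, Beta 3.841, Gamma 3.445, Delta 3.834, Epsilon 2.463, Zeta 1.361, Eta 4.073.
Geometric-mean thresholds: Alpha √(4·5)=4.472, Beta √(3·4)=3.464, Gamma √(3·4)=3.464, Delta √(3·4)=3.464, Epsilon √(2·3)=2.449, Zeta √(1·2)=1.414, Eta √(4·5)=4.472.
Each quota rounded against its threshold gives Alpha 5, Beta 4, Gamma 3, Delta 4, Epsilon 3, Zeta 1, Eta 4 (total 24).

Alpha: 5, Beta: 4, Gamma: 3, Delta: 4, Epsilon: 3, Zeta: 1, Eta: 4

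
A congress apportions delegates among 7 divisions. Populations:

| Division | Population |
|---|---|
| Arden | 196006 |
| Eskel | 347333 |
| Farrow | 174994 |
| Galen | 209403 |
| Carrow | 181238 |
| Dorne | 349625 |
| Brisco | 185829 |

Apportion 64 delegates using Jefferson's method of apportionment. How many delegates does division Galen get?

8

Standard divisor 1644428/64 ≈ 25694.188; standard quotas: Arden 7.628, Eskel 13.518, Farrow 6.811, Galen 8.150, Carrow 7.054, Dorne 13.607, Brisco 7.232.
Rounding down gives 7, 13, 6, 8, 7, 13, 7 = 61 seats, so the divisor must be adjusted.
With modified divisor 24700: modified quotas Arden 7.935, Eskel 14.062, Farrow 7.085, Galen 8.478, Carrow 7.338, Dorne 14.155, Brisco 7.523.
Rounding down: Arden 7, Eskel 14, Farrow 7, Galen 8, Carrow 7, Dorne 14, Brisco 7 (total 64).
Galen receives 8.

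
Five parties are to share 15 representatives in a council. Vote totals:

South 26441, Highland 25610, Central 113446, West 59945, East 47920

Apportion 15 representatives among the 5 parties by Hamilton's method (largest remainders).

The standard divisor is 273362/15 ≈ 18224.133.
Standard quotas: South 1.4509, Highland 1.4053, Central 6.2250, West 3.2893, East 2.6295.
Lower quotas: South 1, Highland 1, Central 6, West 3, East 2 (sum 13, leaving 2 seats).
Remainders in descending order: East 0.6295, South 0.4509, Highland 0.4053, West 0.2893, Central 0.2250.
The surplus seats go to East, South.

South: 2; Highland: 1; Central: 6; West: 3; East: 3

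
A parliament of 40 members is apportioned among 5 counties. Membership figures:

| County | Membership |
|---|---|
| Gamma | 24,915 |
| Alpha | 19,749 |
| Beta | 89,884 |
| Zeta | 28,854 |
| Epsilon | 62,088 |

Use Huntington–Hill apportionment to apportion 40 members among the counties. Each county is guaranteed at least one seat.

Gamma 4, Alpha 4, Beta 16, Zeta 5, Epsilon 11

With divisor 5636: modified quotas Gamma 4.421, Alpha 3.504, Beta 15.948, Zeta 5.120, Epsilon 11.016.
Geometric-mean thresholds: Gamma √(4·5)=4.472, Alpha √(3·4)=3.464, Beta √(15·16)=15.492, Zeta √(5·6)=5.477, Epsilon √(11·12)=11.489.
Each quota rounded against its threshold gives Gamma 4, Alpha 4, Beta 16, Zeta 5, Epsilon 11 (total 40).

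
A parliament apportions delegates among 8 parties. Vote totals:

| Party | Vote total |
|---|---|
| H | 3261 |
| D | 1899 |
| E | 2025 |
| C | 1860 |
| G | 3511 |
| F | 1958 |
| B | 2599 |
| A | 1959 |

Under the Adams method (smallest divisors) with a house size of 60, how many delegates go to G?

Standard divisor 19072/60 ≈ 317.867; standard quotas: H 10.259, D 5.974, E 6.371, C 5.852, G 11.046, F 6.160, B 8.176, A 6.163.
Rounding up gives 11, 6, 7, 6, 12, 7, 9, 7 = 65 seats, so the divisor must be adjusted.
With modified divisor 330: modified quotas H 9.882, D 5.755, E 6.136, C 5.636, G 10.639, F 5.933, B 7.876, A 5.936.
Rounding up: H 10, D 6, E 7, C 6, G 11, F 6, B 8, A 6 (total 60).
G receives 11.

11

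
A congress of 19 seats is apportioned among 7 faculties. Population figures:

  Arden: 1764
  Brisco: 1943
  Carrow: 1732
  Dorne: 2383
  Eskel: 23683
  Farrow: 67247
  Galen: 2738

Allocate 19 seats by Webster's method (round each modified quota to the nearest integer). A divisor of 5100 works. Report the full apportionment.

Arden 0, Brisco 0, Carrow 0, Dorne 0, Eskel 5, Farrow 13, Galen 1

With modified divisor 5100: modified quotas Arden 0.346, Brisco 0.381, Carrow 0.340, Dorne 0.467, Eskel 4.644, Farrow 13.186, Galen 0.537.
Rounding to the nearest integer: Arden 0, Brisco 0, Carrow 0, Dorne 0, Eskel 5, Farrow 13, Galen 1 (total 19).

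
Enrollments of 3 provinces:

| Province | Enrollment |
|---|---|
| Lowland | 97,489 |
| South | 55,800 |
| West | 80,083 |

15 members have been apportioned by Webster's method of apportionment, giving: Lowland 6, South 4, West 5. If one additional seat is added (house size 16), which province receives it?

Priority for the next seat is population ÷ (current seats + 0.5).
Priorities: Lowland 14998.308, South 12400.000, West 14560.545.
Highest priority: Lowland.

Lowland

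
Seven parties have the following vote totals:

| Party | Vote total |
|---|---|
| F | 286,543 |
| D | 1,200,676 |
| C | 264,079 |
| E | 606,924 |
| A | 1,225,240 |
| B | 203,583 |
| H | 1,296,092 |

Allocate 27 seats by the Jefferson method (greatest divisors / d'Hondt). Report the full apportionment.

Standard divisor 5083137/27 ≈ 188264.333; standard quotas: F 1.522, D 6.378, C 1.403, E 3.224, A 6.508, B 1.081, H 6.884.
Rounding down gives 1, 6, 1, 3, 6, 1, 6 = 24 seats, so the divisor must be adjusted.
With modified divisor 166800: modified quotas F 1.718, D 7.198, C 1.583, E 3.639, A 7.346, B 1.221, H 7.770.
Rounding down: F 1, D 7, C 1, E 3, A 7, B 1, H 7 (total 27).

F: 1, D: 7, C: 1, E: 3, A: 7, B: 1, H: 7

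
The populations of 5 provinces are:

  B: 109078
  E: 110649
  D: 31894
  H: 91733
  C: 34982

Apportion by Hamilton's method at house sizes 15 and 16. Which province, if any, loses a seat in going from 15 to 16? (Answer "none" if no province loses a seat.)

C

At 15 seats: B 4, E 4, D 1, H 4, C 2.
At 16 seats: B 5, E 5, D 1, H 4, C 1.
C drops from 2 to 1.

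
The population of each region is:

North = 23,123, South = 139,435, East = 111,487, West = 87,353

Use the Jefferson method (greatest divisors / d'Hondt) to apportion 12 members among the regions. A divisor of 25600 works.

With modified divisor 25600: modified quotas North 0.903, South 5.447, East 4.355, West 3.412.
Rounding down: North 0, South 5, East 4, West 3 (total 12).

North: 0; South: 5; East: 4; West: 3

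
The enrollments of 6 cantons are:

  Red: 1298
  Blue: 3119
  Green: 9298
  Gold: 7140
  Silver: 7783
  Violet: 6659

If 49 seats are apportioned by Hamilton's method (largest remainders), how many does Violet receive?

9

Total 35297; standard divisor 35297/49 ≈ 720.347.
Standard quotas: Red 1.8019, Blue 4.3299, Green 12.9077, Gold 9.9119, Silver 10.8045, Violet 9.2442.
Lower quotas: Red 1, Blue 4, Green 12, Gold 9, Silver 10, Violet 9 (sum 45, leaving 4 seats).
Remainders in descending order: Gold 0.9119, Green 0.9077, Silver 0.8045, Red 0.8019, Blue 0.3299, Violet 0.2442.
The surplus seats go to Gold, Green, Silver, Red.
Violet receives 9.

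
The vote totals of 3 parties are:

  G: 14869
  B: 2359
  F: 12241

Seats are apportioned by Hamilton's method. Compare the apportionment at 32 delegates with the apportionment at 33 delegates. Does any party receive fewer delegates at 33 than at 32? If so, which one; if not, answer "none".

At 32 seats: G 16, B 3, F 13.
At 33 seats: G 17, B 2, F 14.
B drops from 3 to 2.

B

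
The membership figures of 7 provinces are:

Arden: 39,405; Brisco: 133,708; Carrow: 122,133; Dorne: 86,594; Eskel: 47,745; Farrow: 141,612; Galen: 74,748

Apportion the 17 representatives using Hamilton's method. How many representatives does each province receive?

Arden=1; Brisco=4; Carrow=3; Dorne=2; Eskel=1; Farrow=4; Galen=2

The standard divisor is 645945/17 ≈ 37996.765.
Standard quotas: Arden 1.0371, Brisco 3.5189, Carrow 3.2143, Dorne 2.2790, Eskel 1.2566, Farrow 3.7269, Galen 1.9672.
Lower quotas: Arden 1, Brisco 3, Carrow 3, Dorne 2, Eskel 1, Farrow 3, Galen 1 (sum 14, leaving 3 seats).
Remainders in descending order: Galen 0.9672, Farrow 0.7269, Brisco 0.5189, Dorne 0.2790, Eskel 0.2566, Carrow 0.2143, Arden 0.0371.
The surplus seats go to Galen, Farrow, Brisco.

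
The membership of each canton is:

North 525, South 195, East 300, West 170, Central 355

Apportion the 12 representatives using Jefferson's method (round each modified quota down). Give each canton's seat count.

Standard divisor 1545/12 ≈ 128.75; standard quotas: North 4.078, South 1.515, East 2.330, West 1.320, Central 2.757.
Rounding down gives 4, 1, 2, 1, 2 = 10 seats, so the divisor must be adjusted.
With modified divisor 102: modified quotas North 5.147, South 1.912, East 2.941, West 1.667, Central 3.480.
Rounding down: North 5, South 1, East 2, West 1, Central 3 (total 12).

North 5, South 1, East 2, West 1, Central 3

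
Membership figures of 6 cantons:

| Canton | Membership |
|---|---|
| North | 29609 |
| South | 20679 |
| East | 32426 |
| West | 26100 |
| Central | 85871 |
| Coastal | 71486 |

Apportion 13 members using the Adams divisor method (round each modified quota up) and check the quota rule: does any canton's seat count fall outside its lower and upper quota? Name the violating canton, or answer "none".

Standard quotas: North 1.446, South 1.010, East 1.584, West 1.275, Central 4.194, Coastal 3.491.
Adams allocation: North 2, South 1, East 2, West 1, Central 4, Coastal 3.
Every allocation lies between the lower and upper quota.

none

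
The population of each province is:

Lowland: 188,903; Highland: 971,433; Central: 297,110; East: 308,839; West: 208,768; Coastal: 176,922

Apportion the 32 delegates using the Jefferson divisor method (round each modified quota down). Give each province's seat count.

Standard divisor 2151975/32 ≈ 67249.219; standard quotas: Lowland 2.809, Highland 14.445, Central 4.418, East 4.592, West 3.104, Coastal 2.631.
Rounding down gives 2, 14, 4, 4, 3, 2 = 29 seats, so the divisor must be adjusted.
With modified divisor 61200: modified quotas Lowland 3.087, Highland 15.873, Central 4.855, East 5.046, West 3.411, Coastal 2.891.
Rounding down: Lowland 3, Highland 15, Central 4, East 5, West 3, Coastal 2 (total 32).

Lowland: 3, Highland: 15, Central: 4, East: 5, West: 3, Coastal: 2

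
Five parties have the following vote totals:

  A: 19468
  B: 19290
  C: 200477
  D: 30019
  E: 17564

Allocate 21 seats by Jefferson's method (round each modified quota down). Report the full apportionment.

Standard divisor 286818/21 ≈ 13658; standard quotas: A 1.425, B 1.412, C 14.678, D 2.198, E 1.286.
Rounding down gives 1, 1, 14, 2, 1 = 19 seats, so the divisor must be adjusted.
With modified divisor 12200: modified quotas A 1.596, B 1.581, C 16.433, D 2.461, E 1.440.
Rounding down: A 1, B 1, C 16, D 2, E 1 (total 21).

A=1, B=1, C=16, D=2, E=1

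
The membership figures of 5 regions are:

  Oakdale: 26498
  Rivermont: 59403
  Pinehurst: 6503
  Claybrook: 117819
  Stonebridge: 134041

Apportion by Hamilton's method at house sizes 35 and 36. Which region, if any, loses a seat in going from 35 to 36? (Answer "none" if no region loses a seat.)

none

At 35 seats: Oakdale 3, Rivermont 6, Pinehurst 1, Claybrook 12, Stonebridge 13.
At 36 seats: Oakdale 3, Rivermont 6, Pinehurst 1, Claybrook 12, Stonebridge 14.
No region's allocation decreased.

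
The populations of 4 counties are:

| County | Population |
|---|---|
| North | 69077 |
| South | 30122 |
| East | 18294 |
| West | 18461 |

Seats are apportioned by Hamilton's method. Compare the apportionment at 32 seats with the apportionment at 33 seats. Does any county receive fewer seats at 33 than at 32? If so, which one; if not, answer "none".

none

At 32 seats: North 16, South 7, East 4, West 5.
At 33 seats: North 17, South 7, East 4, West 5.
No county's allocation decreased.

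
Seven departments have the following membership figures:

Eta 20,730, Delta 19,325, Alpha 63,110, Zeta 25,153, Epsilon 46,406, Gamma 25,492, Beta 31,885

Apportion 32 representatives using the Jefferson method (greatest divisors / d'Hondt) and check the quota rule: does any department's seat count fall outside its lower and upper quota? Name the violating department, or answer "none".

none

Standard quotas: Eta 2.858, Delta 2.664, Alpha 8.701, Zeta 3.468, Epsilon 6.398, Gamma 3.515, Beta 4.396.
Jefferson allocation: Eta 3, Delta 3, Alpha 9, Zeta 3, Epsilon 7, Gamma 3, Beta 4.
Every allocation lies between the lower and upper quota.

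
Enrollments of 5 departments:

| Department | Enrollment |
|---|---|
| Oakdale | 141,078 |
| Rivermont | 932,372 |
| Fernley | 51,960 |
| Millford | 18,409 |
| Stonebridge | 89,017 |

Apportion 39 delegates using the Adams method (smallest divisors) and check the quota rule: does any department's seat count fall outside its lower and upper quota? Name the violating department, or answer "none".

Rivermont

Standard quotas: Oakdale 4.463, Rivermont 29.495, Fernley 1.644, Millford 0.582, Stonebridge 2.816.
Adams allocation: Oakdale 5, Rivermont 28, Fernley 2, Millford 1, Stonebridge 3.
Rivermont has quota 29.495 (lower 29, upper 30) but receives 28 — outside the quota interval.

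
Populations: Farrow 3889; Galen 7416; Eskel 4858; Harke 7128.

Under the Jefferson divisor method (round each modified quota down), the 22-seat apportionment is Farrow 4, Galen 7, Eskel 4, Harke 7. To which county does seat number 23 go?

Eskel

Priority for the next seat is population ÷ (current seats + 1).
Priorities: Farrow 777.800, Galen 927.000, Eskel 971.600, Harke 891.000.
Highest priority: Eskel.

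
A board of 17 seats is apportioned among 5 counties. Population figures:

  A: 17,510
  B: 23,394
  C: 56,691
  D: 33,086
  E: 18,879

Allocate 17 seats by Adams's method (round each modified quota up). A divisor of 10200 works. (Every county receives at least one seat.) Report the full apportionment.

A=2, B=3, C=6, D=4, E=2

With modified divisor 10200: modified quotas A 1.717, B 2.294, C 5.558, D 3.244, E 1.851.
Rounding up: A 2, B 3, C 6, D 4, E 2 (total 17).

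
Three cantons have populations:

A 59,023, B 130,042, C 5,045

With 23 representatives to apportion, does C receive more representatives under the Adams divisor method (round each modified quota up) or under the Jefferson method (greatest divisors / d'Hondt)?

Adams

Adams: A 7, B 15, C 1.
Jefferson: A 7, B 16, C 0.
C gets 1 under Adams and 0 under Jefferson.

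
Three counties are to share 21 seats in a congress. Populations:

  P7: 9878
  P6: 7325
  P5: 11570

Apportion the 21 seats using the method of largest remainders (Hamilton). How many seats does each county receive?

P7 7, P6 5, P5 9

Total 28773; standard divisor 28773/21 ≈ 1370.143.
Standard quotas: P7 7.2095, P6 5.3462, P5 8.4444.
Lower quotas: P7 7, P6 5, P5 8 (sum 20, leaving 1 seat).
Remainders in descending order: P5 0.4444, P6 0.3462, P7 0.2095.
The surplus seat goes to P5.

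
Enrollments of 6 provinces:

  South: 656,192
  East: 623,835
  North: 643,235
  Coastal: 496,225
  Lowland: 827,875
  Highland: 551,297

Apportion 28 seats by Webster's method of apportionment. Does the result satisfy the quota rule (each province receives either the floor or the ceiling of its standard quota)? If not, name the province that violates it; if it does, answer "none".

Standard quotas: South 4.837, East 4.598, North 4.741, Coastal 3.658, Lowland 6.102, Highland 4.064.
Webster allocation: South 5, East 4, North 5, Coastal 4, Lowland 6, Highland 4.
Every allocation lies between the lower and upper quota.

none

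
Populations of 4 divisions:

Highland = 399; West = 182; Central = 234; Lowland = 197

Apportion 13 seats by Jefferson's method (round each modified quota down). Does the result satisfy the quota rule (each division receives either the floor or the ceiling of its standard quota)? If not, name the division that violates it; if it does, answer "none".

Standard quotas: Highland 5.125, West 2.338, Central 3.006, Lowland 2.531.
Jefferson allocation: Highland 6, West 2, Central 3, Lowland 2.
Every allocation lies between the lower and upper quota.

none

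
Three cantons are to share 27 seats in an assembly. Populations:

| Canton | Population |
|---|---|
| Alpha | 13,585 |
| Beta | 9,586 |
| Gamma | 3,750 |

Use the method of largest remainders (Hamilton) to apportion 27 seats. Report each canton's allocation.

Total 26921; standard divisor 26921/27 ≈ 997.074.
Standard quotas: Alpha 13.6249, Beta 9.6141, Gamma 3.7610.
Lower quotas: Alpha 13, Beta 9, Gamma 3 (sum 25, leaving 2 seats).
Remainders in descending order: Gamma 0.7610, Alpha 0.6249, Beta 0.6141.
The surplus seats go to Gamma, Alpha.

Alpha: 14, Beta: 9, Gamma: 4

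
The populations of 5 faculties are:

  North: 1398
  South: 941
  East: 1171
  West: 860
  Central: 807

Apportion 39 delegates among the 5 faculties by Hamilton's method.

North 11, South 7, East 9, West 6, Central 6

Standard divisor: 5177 ÷ 39 ≈ 132.744.
Standard quotas: North 10.532, South 7.089, East 8.822, West 6.479, Central 6.079.
Lower quotas: North 10, South 7, East 8, West 6, Central 6 (sum 37, leaving 2 seats).
Remainders in descending order: East 0.822, North 0.532, West 0.479, South 0.089, Central 0.079.
Largest remainders: East, North receive the extra seats.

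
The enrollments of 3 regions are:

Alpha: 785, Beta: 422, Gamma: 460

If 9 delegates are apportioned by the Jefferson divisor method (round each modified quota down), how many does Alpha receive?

5

Standard divisor 1667/9 ≈ 185.222; standard quotas: Alpha 4.238, Beta 2.278, Gamma 2.484.
Rounding down gives 4, 2, 2 = 8 seats, so the divisor must be adjusted.
With modified divisor 155: modified quotas Alpha 5.065, Beta 2.723, Gamma 2.968.
Rounding down: Alpha 5, Beta 2, Gamma 2 (total 9).
Alpha receives 5.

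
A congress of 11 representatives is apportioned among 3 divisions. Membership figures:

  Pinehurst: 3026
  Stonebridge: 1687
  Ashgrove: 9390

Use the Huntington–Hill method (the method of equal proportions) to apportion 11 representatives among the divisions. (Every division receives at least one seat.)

With divisor 1245: modified quotas Pinehurst 2.431, Stonebridge 1.355, Ashgrove 7.542.
Geometric-mean thresholds: Pinehurst √(2·3)=2.449, Stonebridge √(1·2)=1.414, Ashgrove √(7·8)=7.483.
Each quota rounded against its threshold gives Pinehurst 2, Stonebridge 1, Ashgrove 8 (total 11).

Pinehurst 2; Stonebridge 1; Ashgrove 8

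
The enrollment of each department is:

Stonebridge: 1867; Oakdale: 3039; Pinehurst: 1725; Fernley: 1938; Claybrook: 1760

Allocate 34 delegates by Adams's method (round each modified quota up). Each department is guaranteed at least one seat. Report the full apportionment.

Stonebridge 6, Oakdale 10, Pinehurst 6, Fernley 6, Claybrook 6

Standard divisor 10329/34 ≈ 303.794; standard quotas: Stonebridge 6.146, Oakdale 10.003, Pinehurst 5.678, Fernley 6.379, Claybrook 5.793.
Rounding up gives 7, 11, 6, 7, 6 = 37 seats, so the divisor must be adjusted.
With modified divisor 330: modified quotas Stonebridge 5.658, Oakdale 9.209, Pinehurst 5.227, Fernley 5.873, Claybrook 5.333.
Rounding up: Stonebridge 6, Oakdale 10, Pinehurst 6, Fernley 6, Claybrook 6 (total 34).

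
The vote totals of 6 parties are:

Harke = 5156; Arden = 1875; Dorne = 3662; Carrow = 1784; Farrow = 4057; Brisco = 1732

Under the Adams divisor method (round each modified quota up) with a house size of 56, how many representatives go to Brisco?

Standard divisor 18266/56 ≈ 326.179; standard quotas: Harke 15.807, Arden 5.748, Dorne 11.227, Carrow 5.469, Farrow 12.438, Brisco 5.310.
Rounding up gives 16, 6, 12, 6, 13, 6 = 59 seats, so the divisor must be adjusted.
With modified divisor 345: modified quotas Harke 14.945, Arden 5.435, Dorne 10.614, Carrow 5.171, Farrow 11.759, Brisco 5.020.
Rounding up: Harke 15, Arden 6, Dorne 11, Carrow 6, Farrow 12, Brisco 6 (total 56).
Brisco receives 6.

6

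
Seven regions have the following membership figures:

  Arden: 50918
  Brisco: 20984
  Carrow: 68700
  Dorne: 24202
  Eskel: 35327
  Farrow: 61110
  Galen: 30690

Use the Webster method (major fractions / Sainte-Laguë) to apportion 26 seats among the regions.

Standard divisor 291931/26 ≈ 11228.115; standard quotas: Arden 4.535, Brisco 1.869, Carrow 6.119, Dorne 2.155, Eskel 3.146, Farrow 5.443, Galen 2.733.
Rounding to the nearest integer gives Arden 5, Brisco 2, Carrow 6, Dorne 2, Eskel 3, Farrow 5, Galen 3 — total 26, matching the house size, so no adjustment is needed.

Arden 5, Brisco 2, Carrow 6, Dorne 2, Eskel 3, Farrow 5, Galen 3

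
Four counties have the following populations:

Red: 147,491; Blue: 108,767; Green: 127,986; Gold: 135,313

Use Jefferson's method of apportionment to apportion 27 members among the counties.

Standard divisor 519557/27 ≈ 19242.852; standard quotas: Red 7.665, Blue 5.652, Green 6.651, Gold 7.032.
Rounding down gives 7, 5, 6, 7 = 25 seats, so the divisor must be adjusted.
With modified divisor 18200: modified quotas Red 8.104, Blue 5.976, Green 7.032, Gold 7.435.
Rounding down: Red 8, Blue 5, Green 7, Gold 7 (total 27).

Red: 8, Blue: 5, Green: 7, Gold: 7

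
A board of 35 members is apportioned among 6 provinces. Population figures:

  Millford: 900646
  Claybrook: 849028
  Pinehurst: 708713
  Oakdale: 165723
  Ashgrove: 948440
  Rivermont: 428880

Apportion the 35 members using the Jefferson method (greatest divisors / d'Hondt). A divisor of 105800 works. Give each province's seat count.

With modified divisor 105800: modified quotas Millford 8.513, Claybrook 8.025, Pinehurst 6.699, Oakdale 1.566, Ashgrove 8.964, Rivermont 4.054.
Rounding down: Millford 8, Claybrook 8, Pinehurst 6, Oakdale 1, Ashgrove 8, Rivermont 4 (total 35).

Millford=8; Claybrook=8; Pinehurst=6; Oakdale=1; Ashgrove=8; Rivermont=4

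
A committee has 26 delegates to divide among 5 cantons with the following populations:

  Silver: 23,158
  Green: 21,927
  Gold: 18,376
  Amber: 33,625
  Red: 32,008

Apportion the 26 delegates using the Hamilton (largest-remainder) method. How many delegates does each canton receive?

The standard divisor is 129094/26 ≈ 4965.154.
Standard quotas: Silver 4.6641, Green 4.4162, Gold 3.7010, Amber 6.7722, Red 6.4465.
Lower quotas: Silver 4, Green 4, Gold 3, Amber 6, Red 6 (sum 23, leaving 3 seats).
Remainders in descending order: Amber 0.7722, Gold 0.7010, Silver 0.6641, Red 0.4465, Green 0.4162.
The surplus seats go to Amber, Gold, Silver.

Silver 5, Green 4, Gold 4, Amber 7, Red 6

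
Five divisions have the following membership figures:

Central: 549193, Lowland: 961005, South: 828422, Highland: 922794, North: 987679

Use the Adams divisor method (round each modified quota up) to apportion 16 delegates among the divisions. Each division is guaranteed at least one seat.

Central 2, Lowland 4, South 3, Highland 3, North 4

Standard divisor 4249093/16 ≈ 265568.312; standard quotas: Central 2.068, Lowland 3.619, South 3.119, Highland 3.475, North 3.719.
Rounding up gives 3, 4, 4, 4, 4 = 19 seats, so the divisor must be adjusted.
With modified divisor 314000: modified quotas Central 1.749, Lowland 3.061, South 2.638, Highland 2.939, North 3.145.
Rounding up: Central 2, Lowland 4, South 3, Highland 3, North 4 (total 16).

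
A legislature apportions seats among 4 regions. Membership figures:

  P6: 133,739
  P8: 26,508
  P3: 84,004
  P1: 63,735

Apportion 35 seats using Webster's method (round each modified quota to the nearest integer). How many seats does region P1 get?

Standard divisor 307986/35 ≈ 8799.6; standard quotas: P6 15.198, P8 3.012, P3 9.546, P1 7.243.
Rounding to the nearest integer gives P6 15, P8 3, P3 10, P1 7 — total 35, matching the house size, so no adjustment is needed.
P1 receives 7.

7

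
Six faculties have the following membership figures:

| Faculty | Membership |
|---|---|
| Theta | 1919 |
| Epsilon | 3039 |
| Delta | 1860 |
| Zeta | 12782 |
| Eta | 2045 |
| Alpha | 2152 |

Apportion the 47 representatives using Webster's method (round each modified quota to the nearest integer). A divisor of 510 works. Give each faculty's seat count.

Theta: 4; Epsilon: 6; Delta: 4; Zeta: 25; Eta: 4; Alpha: 4

With modified divisor 510: modified quotas Theta 3.763, Epsilon 5.959, Delta 3.647, Zeta 25.063, Eta 4.010, Alpha 4.220.
Rounding to the nearest integer: Theta 4, Epsilon 6, Delta 4, Zeta 25, Eta 4, Alpha 4 (total 47).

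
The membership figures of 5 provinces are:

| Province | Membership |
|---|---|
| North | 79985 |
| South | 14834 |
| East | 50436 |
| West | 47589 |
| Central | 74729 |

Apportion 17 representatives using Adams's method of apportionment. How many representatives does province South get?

1

Standard divisor 267573/17 ≈ 15739.588; standard quotas: North 5.082, South 0.942, East 3.204, West 3.024, Central 4.748.
Rounding up gives 6, 1, 4, 4, 5 = 20 seats, so the divisor must be adjusted.
With modified divisor 17700: modified quotas North 4.519, South 0.838, East 2.849, West 2.689, Central 4.222.
Rounding up: North 5, South 1, East 3, West 3, Central 5 (total 17).
South receives 1.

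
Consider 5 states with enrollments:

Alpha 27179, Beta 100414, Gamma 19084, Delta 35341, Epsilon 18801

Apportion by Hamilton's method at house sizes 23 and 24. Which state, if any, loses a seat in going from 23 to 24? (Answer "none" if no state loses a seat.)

At 23 seats: Alpha 3, Beta 12, Gamma 2, Delta 4, Epsilon 2.
At 24 seats: Alpha 3, Beta 12, Gamma 3, Delta 4, Epsilon 2.
No state's allocation decreased.

none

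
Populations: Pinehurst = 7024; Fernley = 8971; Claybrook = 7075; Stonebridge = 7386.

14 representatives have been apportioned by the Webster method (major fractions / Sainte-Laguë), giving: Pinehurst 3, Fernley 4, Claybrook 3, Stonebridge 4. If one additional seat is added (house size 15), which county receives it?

Priority for the next seat is population ÷ (current seats + 0.5).
Priorities: Pinehurst 2006.857, Fernley 1993.556, Claybrook 2021.429, Stonebridge 1641.333.
Highest priority: Claybrook.

Claybrook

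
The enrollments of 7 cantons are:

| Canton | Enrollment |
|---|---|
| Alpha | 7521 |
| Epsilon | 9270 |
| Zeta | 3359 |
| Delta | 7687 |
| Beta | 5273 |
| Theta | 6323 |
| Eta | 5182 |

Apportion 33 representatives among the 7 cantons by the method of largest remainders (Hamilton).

The standard divisor is 44615/33 ≈ 1351.97.
Standard quotas: Alpha 5.5630, Epsilon 6.8567, Zeta 2.4845, Delta 5.6858, Beta 3.9002, Theta 4.6769, Eta 3.8329.
Lower quotas: Alpha 5, Epsilon 6, Zeta 2, Delta 5, Beta 3, Theta 4, Eta 3 (sum 28, leaving 5 seats).
Remainders in descending order: Beta 0.9002, Epsilon 0.8567, Eta 0.8329, Delta 0.6858, Theta 0.6769, Alpha 0.5630, Zeta 0.4845.
Largest remainders: Beta, Epsilon, Eta, Delta, Theta receive the extra seats.

Alpha: 5, Epsilon: 7, Zeta: 2, Delta: 6, Beta: 4, Theta: 5, Eta: 4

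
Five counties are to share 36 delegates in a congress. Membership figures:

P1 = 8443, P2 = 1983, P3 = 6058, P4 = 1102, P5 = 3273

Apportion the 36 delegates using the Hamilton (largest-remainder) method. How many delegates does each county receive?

P1 15, P2 3, P3 10, P4 2, P5 6

Total 20859; standard divisor 20859/36 ≈ 579.417.
Standard quotas: P1 14.5716, P2 3.4224, P3 10.4553, P4 1.9019, P5 5.6488.
Lower quotas: P1 14, P2 3, P3 10, P4 1, P5 5 (sum 33, leaving 3 seats).
Remainders in descending order: P4 0.9019, P5 0.6488, P1 0.5716, P3 0.4553, P2 0.4224.
The surplus seats go to P4, P5, P1.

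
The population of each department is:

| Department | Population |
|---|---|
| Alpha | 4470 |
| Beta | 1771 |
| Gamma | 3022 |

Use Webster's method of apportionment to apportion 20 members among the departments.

Alpha=10, Beta=4, Gamma=6

Standard divisor 9263/20 ≈ 463.15; standard quotas: Alpha 9.651, Beta 3.824, Gamma 6.525.
Rounding to the nearest integer gives 10, 4, 7 = 21 seats, so the divisor must be adjusted.
With modified divisor 468: modified quotas Alpha 9.551, Beta 3.784, Gamma 6.457.
Rounding to the nearest integer: Alpha 10, Beta 4, Gamma 6 (total 20).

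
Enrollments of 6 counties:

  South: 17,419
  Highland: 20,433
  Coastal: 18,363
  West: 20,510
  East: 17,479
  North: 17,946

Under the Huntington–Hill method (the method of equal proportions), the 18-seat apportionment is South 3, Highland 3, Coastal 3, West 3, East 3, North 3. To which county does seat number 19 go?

Priority for the next seat is population ÷ (√(s·(s+1))).
Priorities: South 5028.432, Highland 5898.499, Coastal 5300.941, West 5920.727, East 5045.753, North 5180.564.
Highest priority: West.

West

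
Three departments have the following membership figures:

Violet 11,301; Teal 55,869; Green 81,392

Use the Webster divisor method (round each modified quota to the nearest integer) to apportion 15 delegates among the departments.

Violet 1, Teal 6, Green 8

Standard divisor 148562/15 ≈ 9904.133; standard quotas: Violet 1.141, Teal 5.641, Green 8.218.
Rounding to the nearest integer gives Violet 1, Teal 6, Green 8 — total 15, matching the house size, so no adjustment is needed.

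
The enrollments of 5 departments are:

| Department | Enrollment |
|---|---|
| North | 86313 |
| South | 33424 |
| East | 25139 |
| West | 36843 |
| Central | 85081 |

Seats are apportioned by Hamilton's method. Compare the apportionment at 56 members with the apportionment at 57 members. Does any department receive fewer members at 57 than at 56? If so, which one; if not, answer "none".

At 56 seats: North 18, South 7, East 5, West 8, Central 18.
At 57 seats: North 19, South 7, East 5, West 8, Central 18.
No department's allocation decreased.

none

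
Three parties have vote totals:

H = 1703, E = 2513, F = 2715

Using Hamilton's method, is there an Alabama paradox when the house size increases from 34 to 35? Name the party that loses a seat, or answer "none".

At 34 seats: H 9, E 12, F 13.
At 35 seats: H 8, E 13, F 14.
H drops from 9 to 8.

H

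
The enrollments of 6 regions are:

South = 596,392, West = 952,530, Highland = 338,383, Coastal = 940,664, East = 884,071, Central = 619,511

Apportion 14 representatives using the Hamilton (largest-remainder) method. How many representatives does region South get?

The standard divisor is 4331551/14 ≈ 309396.5.
Standard quotas: South 1.9276, West 3.0787, Highland 1.0937, Coastal 3.0403, East 2.8574, Central 2.0023.
Lower quotas: South 1, West 3, Highland 1, Coastal 3, East 2, Central 2 (sum 12, leaving 2 seats).
Remainders in descending order: South 0.9276, East 0.8574, Highland 0.0937, West 0.0787, Coastal 0.0403, Central 0.0023.
Largest remainders: South, East receive the extra seats.
South receives 2.

2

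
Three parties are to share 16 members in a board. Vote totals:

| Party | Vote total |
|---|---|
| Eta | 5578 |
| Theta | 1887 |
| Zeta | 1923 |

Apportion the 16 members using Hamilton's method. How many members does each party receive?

Eta=10, Theta=3, Zeta=3

Total 9388; standard divisor 9388/16 ≈ 586.75.
Standard quotas: Eta 9.5066, Theta 3.2160, Zeta 3.2774.
Lower quotas: Eta 9, Theta 3, Zeta 3 (sum 15, leaving 1 seat).
Remainders in descending order: Eta 0.5066, Zeta 0.2774, Theta 0.2160.
Largest remainder: Eta receives the extra seat.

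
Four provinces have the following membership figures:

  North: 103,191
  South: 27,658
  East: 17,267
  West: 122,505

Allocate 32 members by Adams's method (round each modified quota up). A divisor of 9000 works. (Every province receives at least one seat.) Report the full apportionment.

With modified divisor 9000: modified quotas North 11.466, South 3.073, East 1.919, West 13.612.
Rounding up: North 12, South 4, East 2, West 14 (total 32).

North 12, South 4, East 2, West 14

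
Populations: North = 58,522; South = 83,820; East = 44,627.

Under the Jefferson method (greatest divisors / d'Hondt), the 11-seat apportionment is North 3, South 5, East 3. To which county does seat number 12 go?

Priority for the next seat is population ÷ (current seats + 1).
Priorities: North 14630.500, South 13970.000, East 11156.750.
Highest priority: North.

North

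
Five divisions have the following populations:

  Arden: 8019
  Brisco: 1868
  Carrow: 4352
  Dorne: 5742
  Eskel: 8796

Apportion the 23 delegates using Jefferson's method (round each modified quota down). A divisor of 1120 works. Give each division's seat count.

Arden 7, Brisco 1, Carrow 3, Dorne 5, Eskel 7

With modified divisor 1120: modified quotas Arden 7.160, Brisco 1.668, Carrow 3.886, Dorne 5.127, Eskel 7.854.
Rounding down: Arden 7, Brisco 1, Carrow 3, Dorne 5, Eskel 7 (total 23).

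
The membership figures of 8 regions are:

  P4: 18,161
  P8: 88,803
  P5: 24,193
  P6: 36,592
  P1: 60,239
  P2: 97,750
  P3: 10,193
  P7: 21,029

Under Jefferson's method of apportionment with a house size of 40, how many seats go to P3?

1

Standard divisor 356960/40 ≈ 8924; standard quotas: P4 2.035, P8 9.951, P5 2.711, P6 4.100, P1 6.750, P2 10.954, P3 1.142, P7 2.356.
Rounding down gives 2, 9, 2, 4, 6, 10, 1, 2 = 36 seats, so the divisor must be adjusted.
With modified divisor 8123.98: modified quotas P4 2.235, P8 10.931, P5 2.978, P6 4.504, P1 7.415, P2 12.032, P3 1.255, P7 2.589.
Rounding down: P4 2, P8 10, P5 2, P6 4, P1 7, P2 12, P3 1, P7 2 (total 40).
P3 receives 1.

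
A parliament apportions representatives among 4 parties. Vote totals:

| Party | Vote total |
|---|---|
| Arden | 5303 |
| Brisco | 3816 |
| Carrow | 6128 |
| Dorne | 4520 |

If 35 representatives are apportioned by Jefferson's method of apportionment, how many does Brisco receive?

7

Standard divisor 19767/35 ≈ 564.771; standard quotas: Arden 9.390, Brisco 6.757, Carrow 10.850, Dorne 8.003.
Rounding down gives 9, 6, 10, 8 = 33 seats, so the divisor must be adjusted.
With modified divisor 540: modified quotas Arden 9.820, Brisco 7.067, Carrow 11.348, Dorne 8.370.
Rounding down: Arden 9, Brisco 7, Carrow 11, Dorne 8 (total 35).
Brisco receives 7.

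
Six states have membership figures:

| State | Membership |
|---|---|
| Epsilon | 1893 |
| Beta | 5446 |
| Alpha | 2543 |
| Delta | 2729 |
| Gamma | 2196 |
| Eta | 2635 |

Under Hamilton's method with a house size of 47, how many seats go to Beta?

15

Standard divisor: 17442 ÷ 47 ≈ 371.106.
Standard quotas: Epsilon 5.1010, Beta 14.6750, Alpha 6.8525, Delta 7.3537, Gamma 5.9174, Eta 7.1004.
Lower quotas: Epsilon 5, Beta 14, Alpha 6, Delta 7, Gamma 5, Eta 7 (sum 44, leaving 3 seats).
Remainders in descending order: Gamma 0.9174, Alpha 0.8525, Beta 0.6750, Delta 0.3537, Epsilon 0.1010, Eta 0.1004.
Largest remainders: Gamma, Alpha, Beta receive the extra seats.
Beta receives 15.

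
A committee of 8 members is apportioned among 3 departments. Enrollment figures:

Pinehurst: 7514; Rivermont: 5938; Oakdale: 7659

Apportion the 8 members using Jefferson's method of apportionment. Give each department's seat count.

Pinehurst: 3, Rivermont: 2, Oakdale: 3

Standard divisor 21111/8 ≈ 2638.875; standard quotas: Pinehurst 2.847, Rivermont 2.250, Oakdale 2.902.
Rounding down gives 2, 2, 2 = 6 seats, so the divisor must be adjusted.
With modified divisor 2200: modified quotas Pinehurst 3.415, Rivermont 2.699, Oakdale 3.481.
Rounding down: Pinehurst 3, Rivermont 2, Oakdale 3 (total 8).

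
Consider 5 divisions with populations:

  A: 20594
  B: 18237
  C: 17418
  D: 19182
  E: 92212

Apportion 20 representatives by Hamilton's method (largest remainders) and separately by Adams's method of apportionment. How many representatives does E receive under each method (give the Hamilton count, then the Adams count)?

Hamilton: A 3, B 2, C 2, D 2, E 11.
Adams: A 3, B 2, C 2, D 3, E 10.
E gets 11 under Hamilton and 10 under Adams.

11 and 10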